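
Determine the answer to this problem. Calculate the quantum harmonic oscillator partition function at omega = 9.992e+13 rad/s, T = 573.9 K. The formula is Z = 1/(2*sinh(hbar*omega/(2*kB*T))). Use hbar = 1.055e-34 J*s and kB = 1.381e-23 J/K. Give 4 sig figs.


Step 1: Compute x = hbar*omega/(kB*T) = 1.055e-34*9.992e+13/(1.381e-23*573.9) = 1.33
Step 2: x/2 = 0.665
Step 3: sinh(x/2) = 0.7152
Step 4: Z = 1/(2*0.7152) = 0.6992

0.6992


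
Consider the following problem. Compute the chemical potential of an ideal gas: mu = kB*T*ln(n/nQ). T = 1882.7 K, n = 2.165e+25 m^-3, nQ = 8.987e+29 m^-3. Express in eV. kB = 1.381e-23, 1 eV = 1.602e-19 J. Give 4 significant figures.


Step 1: n/nQ = 2.165e+25/8.987e+29 = 2.409e-05
Step 2: ln(n/nQ) = -10.63
Step 3: mu = kB*T*ln(n/nQ) = 2.6e-20*-10.63 = -2.765e-19 J
Step 4: Convert to eV: -2.765e-19/1.602e-19 = -1.726 eV

-1.726


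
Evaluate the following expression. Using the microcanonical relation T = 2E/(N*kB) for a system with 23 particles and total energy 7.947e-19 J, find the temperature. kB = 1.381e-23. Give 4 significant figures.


Step 1: Numerator = 2*E = 2*7.947e-19 = 1.589e-18 J
Step 2: Denominator = N*kB = 23*1.381e-23 = 3.176e-22
Step 3: T = 1.589e-18 / 3.176e-22 = 5004 K

5004


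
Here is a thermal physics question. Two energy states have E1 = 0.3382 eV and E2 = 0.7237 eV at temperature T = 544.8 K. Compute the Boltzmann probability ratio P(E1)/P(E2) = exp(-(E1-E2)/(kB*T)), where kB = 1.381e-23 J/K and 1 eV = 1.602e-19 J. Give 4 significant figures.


Step 1: Compute energy difference dE = E1 - E2 = 0.3382 - 0.7237 = -0.3855 eV
Step 2: Convert to Joules: dE_J = -0.3855 * 1.602e-19 = -6.176e-20 J
Step 3: Compute exponent = -dE_J / (kB * T) = -(-6.176e-20) / (1.381e-23 * 544.8) = 8.208
Step 4: P(E1)/P(E2) = exp(8.208) = 3671

3671


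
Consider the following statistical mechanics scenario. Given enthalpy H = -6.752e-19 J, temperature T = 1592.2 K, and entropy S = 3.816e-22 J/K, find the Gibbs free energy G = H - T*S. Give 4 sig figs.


Step 1: T*S = 1592.2 * 3.816e-22 = 6.076e-19 J
Step 2: G = H - T*S = -6.752e-19 - 6.076e-19
Step 3: G = -1.283e-18 J

-1.283e-18


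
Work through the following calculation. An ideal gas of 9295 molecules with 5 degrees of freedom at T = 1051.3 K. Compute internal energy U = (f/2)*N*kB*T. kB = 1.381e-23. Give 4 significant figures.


Step 1: f/2 = 5/2 = 2.5
Step 2: N*kB*T = 9295*1.381e-23*1051.3 = 1.349e-16
Step 3: U = 2.5 * 1.349e-16 = 3.374e-16 J

3.374e-16


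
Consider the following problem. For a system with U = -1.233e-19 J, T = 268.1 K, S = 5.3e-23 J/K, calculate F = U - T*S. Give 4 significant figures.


Step 1: T*S = 268.1 * 5.3e-23 = 1.421e-20 J
Step 2: F = U - T*S = -1.233e-19 - 1.421e-20
Step 3: F = -1.375e-19 J

-1.375e-19


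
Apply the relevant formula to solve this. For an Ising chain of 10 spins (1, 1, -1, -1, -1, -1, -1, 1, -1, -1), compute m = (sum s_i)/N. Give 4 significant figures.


Step 1: Count up spins (+1): 3, down spins (-1): 7
Step 2: Total magnetization M = 3 - 7 = -4
Step 3: m = M/N = -4/10 = -0.4

-0.4


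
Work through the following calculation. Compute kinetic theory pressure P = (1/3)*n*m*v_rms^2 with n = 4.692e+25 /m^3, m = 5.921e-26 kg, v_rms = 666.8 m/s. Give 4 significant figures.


Step 1: v_rms^2 = 666.8^2 = 4.446e+05
Step 2: n*m = 4.692e+25*5.921e-26 = 2.778
Step 3: P = (1/3)*2.778*4.446e+05 = 4.117e+05 Pa

4.117e+05


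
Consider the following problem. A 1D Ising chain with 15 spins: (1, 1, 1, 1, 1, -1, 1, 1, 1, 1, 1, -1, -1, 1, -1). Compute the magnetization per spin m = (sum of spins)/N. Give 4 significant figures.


Step 1: Count up spins (+1): 11, down spins (-1): 4
Step 2: Total magnetization M = 11 - 4 = 7
Step 3: m = M/N = 7/15 = 0.4667

0.4667


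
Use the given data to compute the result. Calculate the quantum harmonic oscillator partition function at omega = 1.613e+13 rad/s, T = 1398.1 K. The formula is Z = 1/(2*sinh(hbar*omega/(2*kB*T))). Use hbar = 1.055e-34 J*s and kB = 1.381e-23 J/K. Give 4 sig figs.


Step 1: Compute x = hbar*omega/(kB*T) = 1.055e-34*1.613e+13/(1.381e-23*1398.1) = 0.08814
Step 2: x/2 = 0.04407
Step 3: sinh(x/2) = 0.04408
Step 4: Z = 1/(2*0.04408) = 11.34

11.34


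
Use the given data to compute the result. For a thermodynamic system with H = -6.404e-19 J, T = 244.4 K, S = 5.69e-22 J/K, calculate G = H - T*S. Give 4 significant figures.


Step 1: T*S = 244.4 * 5.69e-22 = 1.391e-19 J
Step 2: G = H - T*S = -6.404e-19 - 1.391e-19
Step 3: G = -7.795e-19 J

-7.795e-19


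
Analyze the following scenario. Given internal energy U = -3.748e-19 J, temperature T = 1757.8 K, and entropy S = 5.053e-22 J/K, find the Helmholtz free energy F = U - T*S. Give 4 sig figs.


Step 1: T*S = 1757.8 * 5.053e-22 = 8.882e-19 J
Step 2: F = U - T*S = -3.748e-19 - 8.882e-19
Step 3: F = -1.263e-18 J

-1.263e-18


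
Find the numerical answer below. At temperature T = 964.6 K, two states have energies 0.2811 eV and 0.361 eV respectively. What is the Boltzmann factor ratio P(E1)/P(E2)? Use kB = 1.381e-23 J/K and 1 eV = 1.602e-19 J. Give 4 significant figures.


Step 1: Compute energy difference dE = E1 - E2 = 0.2811 - 0.361 = -0.0799 eV
Step 2: Convert to Joules: dE_J = -0.0799 * 1.602e-19 = -1.28e-20 J
Step 3: Compute exponent = -dE_J / (kB * T) = -(-1.28e-20) / (1.381e-23 * 964.6) = 0.9609
Step 4: P(E1)/P(E2) = exp(0.9609) = 2.614

2.614


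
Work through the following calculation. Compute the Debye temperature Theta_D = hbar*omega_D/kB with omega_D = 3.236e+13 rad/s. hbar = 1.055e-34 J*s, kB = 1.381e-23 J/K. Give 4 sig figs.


Step 1: hbar*omega_D = 1.055e-34 * 3.236e+13 = 3.414e-21 J
Step 2: Theta_D = 3.414e-21 / 1.381e-23
Step 3: Theta_D = 247.2 K

247.2


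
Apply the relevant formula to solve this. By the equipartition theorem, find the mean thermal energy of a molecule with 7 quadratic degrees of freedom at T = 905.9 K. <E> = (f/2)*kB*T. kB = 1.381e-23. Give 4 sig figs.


Step 1: f/2 = 7/2 = 3.5
Step 2: kB*T = 1.381e-23 * 905.9 = 1.251e-20
Step 3: <E> = 3.5 * 1.251e-20 = 4.379e-20 J

4.379e-20


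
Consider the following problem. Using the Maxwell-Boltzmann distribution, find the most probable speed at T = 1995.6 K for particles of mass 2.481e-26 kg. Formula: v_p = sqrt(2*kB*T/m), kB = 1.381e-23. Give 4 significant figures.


Step 1: Numerator = 2*kB*T = 2*1.381e-23*1995.6 = 5.512e-20
Step 2: Ratio = 5.512e-20 / 2.481e-26 = 2.222e+06
Step 3: v_p = sqrt(2.222e+06) = 1491 m/s

1491


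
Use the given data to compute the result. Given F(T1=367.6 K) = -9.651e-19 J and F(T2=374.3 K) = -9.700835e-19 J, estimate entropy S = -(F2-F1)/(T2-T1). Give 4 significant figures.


Step 1: dF = F2 - F1 = -9.700835e-19 - (-9.651e-19) = -4.9835e-21 J
Step 2: dT = T2 - T1 = 374.3 - 367.6 = 6.7 K
Step 3: S = -dF/dT = -(-4.9835e-21)/6.7 = 7.438e-22 J/K

7.438e-22


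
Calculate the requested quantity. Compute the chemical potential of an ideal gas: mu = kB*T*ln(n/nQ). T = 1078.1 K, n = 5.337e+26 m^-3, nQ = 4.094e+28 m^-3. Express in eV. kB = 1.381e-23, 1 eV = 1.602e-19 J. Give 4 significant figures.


Step 1: n/nQ = 5.337e+26/4.094e+28 = 0.01304
Step 2: ln(n/nQ) = -4.34
Step 3: mu = kB*T*ln(n/nQ) = 1.489e-20*-4.34 = -6.462e-20 J
Step 4: Convert to eV: -6.462e-20/1.602e-19 = -0.4034 eV

-0.4034


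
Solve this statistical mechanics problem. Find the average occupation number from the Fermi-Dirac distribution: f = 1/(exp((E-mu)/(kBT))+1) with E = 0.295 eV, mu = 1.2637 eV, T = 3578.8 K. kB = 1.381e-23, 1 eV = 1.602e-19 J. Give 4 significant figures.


Step 1: (E - mu) = 0.295 - 1.2637 = -0.9687 eV
Step 2: Convert: (E-mu)*eV = -1.552e-19 J
Step 3: x = (E-mu)*eV/(kB*T) = -3.14
Step 4: f = 1/(exp(-3.14)+1) = 0.9585

0.9585


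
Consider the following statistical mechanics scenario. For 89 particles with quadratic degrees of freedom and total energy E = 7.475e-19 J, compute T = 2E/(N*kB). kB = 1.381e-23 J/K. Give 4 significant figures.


Step 1: Numerator = 2*E = 2*7.475e-19 = 1.495e-18 J
Step 2: Denominator = N*kB = 89*1.381e-23 = 1.229e-21
Step 3: T = 1.495e-18 / 1.229e-21 = 1216 K

1216


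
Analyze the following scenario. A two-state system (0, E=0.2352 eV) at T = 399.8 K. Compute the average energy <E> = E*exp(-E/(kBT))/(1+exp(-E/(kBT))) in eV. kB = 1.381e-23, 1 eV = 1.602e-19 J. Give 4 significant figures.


Step 1: beta*E = 0.2352*1.602e-19/(1.381e-23*399.8) = 6.824
Step 2: exp(-beta*E) = 0.001087
Step 3: <E> = 0.2352*0.001087/(1+0.001087) = 0.0002554 eV

0.0002554


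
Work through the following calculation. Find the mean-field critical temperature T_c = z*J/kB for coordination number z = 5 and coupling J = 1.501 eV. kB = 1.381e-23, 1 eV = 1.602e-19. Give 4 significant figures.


Step 1: z*J = 5*1.501 = 7.505 eV
Step 2: Convert to Joules: 7.505*1.602e-19 = 1.202e-18 J
Step 3: T_c = 1.202e-18 / 1.381e-23 = 8.706e+04 K

8.706e+04


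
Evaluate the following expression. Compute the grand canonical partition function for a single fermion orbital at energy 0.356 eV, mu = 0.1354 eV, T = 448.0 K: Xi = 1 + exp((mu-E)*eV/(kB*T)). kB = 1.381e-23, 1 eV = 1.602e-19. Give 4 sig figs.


Step 1: (mu - E) = 0.1354 - 0.356 = -0.2206 eV
Step 2: x = (mu-E)*eV/(kB*T) = -0.2206*1.602e-19/(1.381e-23*448.0) = -5.712
Step 3: exp(x) = 0.003306
Step 4: Xi = 1 + 0.003306 = 1.003

1.003


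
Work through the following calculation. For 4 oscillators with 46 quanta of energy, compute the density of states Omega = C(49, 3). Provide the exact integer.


Step 1: Use binomial coefficient C(49, 3)
Step 2: Numerator = 49! / 46!
Step 3: Denominator = 3!
Step 4: Omega = 18424

18424


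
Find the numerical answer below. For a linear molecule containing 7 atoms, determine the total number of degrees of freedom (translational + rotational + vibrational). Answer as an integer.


Step 1: Translational DOF = 3
Step 2: Rotational DOF (linear) = 2
Step 3: Vibrational DOF = 3*7 - 5 = 16
Step 4: Total = 3 + 2 + 16 = 21

21


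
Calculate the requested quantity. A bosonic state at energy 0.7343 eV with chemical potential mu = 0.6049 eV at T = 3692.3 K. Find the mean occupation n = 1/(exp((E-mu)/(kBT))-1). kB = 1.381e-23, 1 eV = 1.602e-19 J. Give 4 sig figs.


Step 1: (E - mu) = 0.1294 eV
Step 2: x = (E-mu)*eV/(kB*T) = 0.1294*1.602e-19/(1.381e-23*3692.3) = 0.4065
Step 3: exp(x) = 1.502
Step 4: n = 1/(exp(x)-1) = 1.994

1.994


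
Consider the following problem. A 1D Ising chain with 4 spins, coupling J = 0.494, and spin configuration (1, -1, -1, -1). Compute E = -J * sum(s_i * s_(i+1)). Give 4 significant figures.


Step 1: Nearest-neighbor products: -1, 1, 1
Step 2: Sum of products = 1
Step 3: E = -0.494 * 1 = -0.494

-0.494


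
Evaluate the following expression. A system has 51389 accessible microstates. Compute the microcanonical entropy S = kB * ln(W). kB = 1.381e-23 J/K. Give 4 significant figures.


Step 1: ln(W) = ln(51389) = 10.85
Step 2: S = kB * ln(W) = 1.381e-23 * 10.85
Step 3: S = 1.498e-22 J/K

1.498e-22


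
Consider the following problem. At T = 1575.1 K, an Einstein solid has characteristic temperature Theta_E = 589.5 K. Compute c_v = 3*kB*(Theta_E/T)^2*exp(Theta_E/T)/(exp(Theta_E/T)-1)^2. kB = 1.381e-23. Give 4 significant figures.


Step 1: x = Theta_E/T = 589.5/1575.1 = 0.3743
Step 2: x^2 = 0.1401
Step 3: exp(x) = 1.454
Step 4: c_v = 3*1.381e-23*0.1401*1.454/(1.454-1)^2 = 4.095e-23

4.095e-23


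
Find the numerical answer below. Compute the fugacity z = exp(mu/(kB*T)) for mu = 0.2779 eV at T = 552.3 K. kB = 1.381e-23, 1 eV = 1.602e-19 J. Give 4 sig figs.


Step 1: Convert mu to Joules: 0.2779*1.602e-19 = 4.452e-20 J
Step 2: kB*T = 1.381e-23*552.3 = 7.627e-21 J
Step 3: mu/(kB*T) = 5.837
Step 4: z = exp(5.837) = 342.7

342.7


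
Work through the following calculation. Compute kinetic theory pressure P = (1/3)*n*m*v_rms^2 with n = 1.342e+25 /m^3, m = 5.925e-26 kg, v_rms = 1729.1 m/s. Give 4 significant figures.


Step 1: v_rms^2 = 1729.1^2 = 2.99e+06
Step 2: n*m = 1.342e+25*5.925e-26 = 0.7951
Step 3: P = (1/3)*0.7951*2.99e+06 = 7.924e+05 Pa

7.924e+05


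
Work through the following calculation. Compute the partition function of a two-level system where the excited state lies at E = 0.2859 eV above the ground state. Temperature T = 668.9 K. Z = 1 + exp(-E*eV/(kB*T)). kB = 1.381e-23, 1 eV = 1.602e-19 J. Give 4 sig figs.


Step 1: Compute beta*E = E*eV/(kB*T) = 0.2859*1.602e-19/(1.381e-23*668.9) = 4.958
Step 2: exp(-beta*E) = exp(-4.958) = 0.007026
Step 3: Z = 1 + 0.007026 = 1.007

1.007


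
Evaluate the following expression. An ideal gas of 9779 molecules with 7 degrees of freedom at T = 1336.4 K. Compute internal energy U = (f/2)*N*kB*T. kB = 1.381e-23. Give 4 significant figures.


Step 1: f/2 = 7/2 = 3.5
Step 2: N*kB*T = 9779*1.381e-23*1336.4 = 1.805e-16
Step 3: U = 3.5 * 1.805e-16 = 6.317e-16 J

6.317e-16


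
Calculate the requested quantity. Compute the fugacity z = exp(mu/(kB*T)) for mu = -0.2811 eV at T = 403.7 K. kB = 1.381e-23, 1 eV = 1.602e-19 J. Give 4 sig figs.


Step 1: Convert mu to Joules: -0.2811*1.602e-19 = -4.503e-20 J
Step 2: kB*T = 1.381e-23*403.7 = 5.575e-21 J
Step 3: mu/(kB*T) = -8.077
Step 4: z = exp(-8.077) = 0.0003105

0.0003105


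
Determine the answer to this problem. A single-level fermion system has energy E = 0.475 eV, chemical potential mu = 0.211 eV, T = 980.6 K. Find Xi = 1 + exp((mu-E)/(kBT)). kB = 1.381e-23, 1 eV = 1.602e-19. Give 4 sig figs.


Step 1: (mu - E) = 0.211 - 0.475 = -0.264 eV
Step 2: x = (mu-E)*eV/(kB*T) = -0.264*1.602e-19/(1.381e-23*980.6) = -3.123
Step 3: exp(x) = 0.04402
Step 4: Xi = 1 + 0.04402 = 1.044

1.044


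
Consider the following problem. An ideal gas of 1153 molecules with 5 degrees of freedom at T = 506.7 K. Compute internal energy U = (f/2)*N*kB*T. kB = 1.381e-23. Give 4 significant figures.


Step 1: f/2 = 5/2 = 2.5
Step 2: N*kB*T = 1153*1.381e-23*506.7 = 8.068e-18
Step 3: U = 2.5 * 8.068e-18 = 2.017e-17 J

2.017e-17


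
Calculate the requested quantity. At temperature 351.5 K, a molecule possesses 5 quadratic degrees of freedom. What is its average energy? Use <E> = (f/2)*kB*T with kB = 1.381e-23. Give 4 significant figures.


Step 1: f/2 = 5/2 = 2.5
Step 2: kB*T = 1.381e-23 * 351.5 = 4.854e-21
Step 3: <E> = 2.5 * 4.854e-21 = 1.214e-20 J

1.214e-20


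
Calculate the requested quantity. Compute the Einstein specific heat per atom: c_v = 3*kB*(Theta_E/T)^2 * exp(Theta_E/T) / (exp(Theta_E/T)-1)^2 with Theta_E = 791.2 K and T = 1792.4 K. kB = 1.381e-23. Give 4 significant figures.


Step 1: x = Theta_E/T = 791.2/1792.4 = 0.4414
Step 2: x^2 = 0.1949
Step 3: exp(x) = 1.555
Step 4: c_v = 3*1.381e-23*0.1949*1.555/(1.555-1)^2 = 4.076e-23

4.076e-23


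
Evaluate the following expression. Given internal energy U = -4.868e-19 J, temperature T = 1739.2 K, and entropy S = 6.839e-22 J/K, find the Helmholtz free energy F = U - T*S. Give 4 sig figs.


Step 1: T*S = 1739.2 * 6.839e-22 = 1.189e-18 J
Step 2: F = U - T*S = -4.868e-19 - 1.189e-18
Step 3: F = -1.676e-18 J

-1.676e-18


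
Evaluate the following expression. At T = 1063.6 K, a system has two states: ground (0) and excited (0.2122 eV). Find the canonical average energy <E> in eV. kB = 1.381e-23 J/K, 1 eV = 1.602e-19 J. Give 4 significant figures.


Step 1: beta*E = 0.2122*1.602e-19/(1.381e-23*1063.6) = 2.314
Step 2: exp(-beta*E) = 0.09883
Step 3: <E> = 0.2122*0.09883/(1+0.09883) = 0.01908 eV

0.01908


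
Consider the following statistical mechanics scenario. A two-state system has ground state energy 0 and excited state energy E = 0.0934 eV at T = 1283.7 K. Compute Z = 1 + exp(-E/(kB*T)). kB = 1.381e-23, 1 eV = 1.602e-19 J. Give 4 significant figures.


Step 1: Compute beta*E = E*eV/(kB*T) = 0.0934*1.602e-19/(1.381e-23*1283.7) = 0.844
Step 2: exp(-beta*E) = exp(-0.844) = 0.43
Step 3: Z = 1 + 0.43 = 1.43

1.43


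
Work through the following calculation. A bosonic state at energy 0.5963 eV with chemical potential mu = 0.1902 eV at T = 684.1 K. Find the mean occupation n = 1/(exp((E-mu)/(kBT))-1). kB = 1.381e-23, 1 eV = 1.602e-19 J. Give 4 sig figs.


Step 1: (E - mu) = 0.4061 eV
Step 2: x = (E-mu)*eV/(kB*T) = 0.4061*1.602e-19/(1.381e-23*684.1) = 6.886
Step 3: exp(x) = 978.7
Step 4: n = 1/(exp(x)-1) = 0.001023

0.001023


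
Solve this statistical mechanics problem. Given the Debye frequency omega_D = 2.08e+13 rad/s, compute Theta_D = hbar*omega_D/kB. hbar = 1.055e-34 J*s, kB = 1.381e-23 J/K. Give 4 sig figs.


Step 1: hbar*omega_D = 1.055e-34 * 2.08e+13 = 2.194e-21 J
Step 2: Theta_D = 2.194e-21 / 1.381e-23
Step 3: Theta_D = 158.9 K

158.9


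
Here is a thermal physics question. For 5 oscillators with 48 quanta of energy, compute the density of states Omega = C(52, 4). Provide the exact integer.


Step 1: Use binomial coefficient C(52, 4)
Step 2: Numerator = 52! / 48!
Step 3: Denominator = 4!
Step 4: Omega = 270725

270725


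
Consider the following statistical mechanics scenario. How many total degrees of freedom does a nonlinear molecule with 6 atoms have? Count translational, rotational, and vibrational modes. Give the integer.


Step 1: Translational DOF = 3
Step 2: Rotational DOF (nonlinear) = 3
Step 3: Vibrational DOF = 3*6 - 6 = 12
Step 4: Total = 3 + 3 + 12 = 18

18


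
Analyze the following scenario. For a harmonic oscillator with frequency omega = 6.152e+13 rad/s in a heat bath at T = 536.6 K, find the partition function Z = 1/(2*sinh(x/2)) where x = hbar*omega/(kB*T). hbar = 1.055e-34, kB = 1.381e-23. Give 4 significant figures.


Step 1: Compute x = hbar*omega/(kB*T) = 1.055e-34*6.152e+13/(1.381e-23*536.6) = 0.8758
Step 2: x/2 = 0.4379
Step 3: sinh(x/2) = 0.4521
Step 4: Z = 1/(2*0.4521) = 1.106

1.106


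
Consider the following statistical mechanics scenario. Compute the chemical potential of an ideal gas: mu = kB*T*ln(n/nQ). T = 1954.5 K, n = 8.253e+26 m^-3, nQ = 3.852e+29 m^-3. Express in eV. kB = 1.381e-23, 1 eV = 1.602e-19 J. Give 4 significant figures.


Step 1: n/nQ = 8.253e+26/3.852e+29 = 0.002143
Step 2: ln(n/nQ) = -6.146
Step 3: mu = kB*T*ln(n/nQ) = 2.699e-20*-6.146 = -1.659e-19 J
Step 4: Convert to eV: -1.659e-19/1.602e-19 = -1.035 eV

-1.035


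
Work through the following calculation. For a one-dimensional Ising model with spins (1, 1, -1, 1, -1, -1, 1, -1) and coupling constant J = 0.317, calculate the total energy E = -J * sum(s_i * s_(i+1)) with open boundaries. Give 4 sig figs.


Step 1: Nearest-neighbor products: 1, -1, -1, -1, 1, -1, -1
Step 2: Sum of products = -3
Step 3: E = -0.317 * -3 = 0.951

0.951


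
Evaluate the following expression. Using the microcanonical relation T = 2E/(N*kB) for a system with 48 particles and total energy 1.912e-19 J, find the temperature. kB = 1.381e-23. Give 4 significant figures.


Step 1: Numerator = 2*E = 2*1.912e-19 = 3.824e-19 J
Step 2: Denominator = N*kB = 48*1.381e-23 = 6.629e-22
Step 3: T = 3.824e-19 / 6.629e-22 = 576.9 K

576.9


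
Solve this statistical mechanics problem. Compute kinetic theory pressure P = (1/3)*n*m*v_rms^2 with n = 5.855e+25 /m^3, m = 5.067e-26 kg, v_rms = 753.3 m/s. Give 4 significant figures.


Step 1: v_rms^2 = 753.3^2 = 5.675e+05
Step 2: n*m = 5.855e+25*5.067e-26 = 2.967
Step 3: P = (1/3)*2.967*5.675e+05 = 5.612e+05 Pa

5.612e+05


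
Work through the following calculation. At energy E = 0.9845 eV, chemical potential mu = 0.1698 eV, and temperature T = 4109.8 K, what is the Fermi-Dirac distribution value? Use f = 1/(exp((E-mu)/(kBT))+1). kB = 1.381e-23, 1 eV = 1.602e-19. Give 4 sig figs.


Step 1: (E - mu) = 0.9845 - 0.1698 = 0.8147 eV
Step 2: Convert: (E-mu)*eV = 1.305e-19 J
Step 3: x = (E-mu)*eV/(kB*T) = 2.3
Step 4: f = 1/(exp(2.3)+1) = 0.09116

0.09116


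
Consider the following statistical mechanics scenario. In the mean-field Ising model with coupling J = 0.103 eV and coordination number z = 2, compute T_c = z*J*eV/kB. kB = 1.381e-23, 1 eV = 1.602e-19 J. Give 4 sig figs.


Step 1: z*J = 2*0.103 = 0.206 eV
Step 2: Convert to Joules: 0.206*1.602e-19 = 3.3e-20 J
Step 3: T_c = 3.3e-20 / 1.381e-23 = 2390 K

2390


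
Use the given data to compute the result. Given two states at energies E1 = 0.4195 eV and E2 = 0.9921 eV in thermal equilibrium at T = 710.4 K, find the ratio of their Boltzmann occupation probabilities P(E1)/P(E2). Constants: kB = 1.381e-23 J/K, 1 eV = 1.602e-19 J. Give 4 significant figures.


Step 1: Compute energy difference dE = E1 - E2 = 0.4195 - 0.9921 = -0.5726 eV
Step 2: Convert to Joules: dE_J = -0.5726 * 1.602e-19 = -9.173e-20 J
Step 3: Compute exponent = -dE_J / (kB * T) = -(-9.173e-20) / (1.381e-23 * 710.4) = 9.35
Step 4: P(E1)/P(E2) = exp(9.35) = 1.15e+04

1.15e+04


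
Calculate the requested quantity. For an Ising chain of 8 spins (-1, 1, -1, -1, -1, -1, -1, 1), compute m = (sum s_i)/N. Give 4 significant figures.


Step 1: Count up spins (+1): 2, down spins (-1): 6
Step 2: Total magnetization M = 2 - 6 = -4
Step 3: m = M/N = -4/8 = -0.5

-0.5


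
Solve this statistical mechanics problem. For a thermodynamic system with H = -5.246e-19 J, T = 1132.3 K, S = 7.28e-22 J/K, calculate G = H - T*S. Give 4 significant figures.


Step 1: T*S = 1132.3 * 7.28e-22 = 8.243e-19 J
Step 2: G = H - T*S = -5.246e-19 - 8.243e-19
Step 3: G = -1.349e-18 J

-1.349e-18


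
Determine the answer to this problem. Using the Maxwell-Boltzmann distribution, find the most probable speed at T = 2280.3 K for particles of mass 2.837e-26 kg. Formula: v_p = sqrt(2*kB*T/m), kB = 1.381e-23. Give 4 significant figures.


Step 1: Numerator = 2*kB*T = 2*1.381e-23*2280.3 = 6.298e-20
Step 2: Ratio = 6.298e-20 / 2.837e-26 = 2.22e+06
Step 3: v_p = sqrt(2.22e+06) = 1490 m/s

1490


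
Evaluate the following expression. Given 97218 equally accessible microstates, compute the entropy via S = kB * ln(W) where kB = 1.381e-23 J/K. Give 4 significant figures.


Step 1: ln(W) = ln(97218) = 11.48
Step 2: S = kB * ln(W) = 1.381e-23 * 11.48
Step 3: S = 1.586e-22 J/K

1.586e-22


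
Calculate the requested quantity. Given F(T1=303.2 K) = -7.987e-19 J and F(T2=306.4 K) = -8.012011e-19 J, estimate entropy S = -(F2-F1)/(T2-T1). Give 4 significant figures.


Step 1: dF = F2 - F1 = -8.012011e-19 - (-7.987e-19) = -2.5011e-21 J
Step 2: dT = T2 - T1 = 306.4 - 303.2 = 3.2 K
Step 3: S = -dF/dT = -(-2.5011e-21)/3.2 = 7.816e-22 J/K

7.816e-22


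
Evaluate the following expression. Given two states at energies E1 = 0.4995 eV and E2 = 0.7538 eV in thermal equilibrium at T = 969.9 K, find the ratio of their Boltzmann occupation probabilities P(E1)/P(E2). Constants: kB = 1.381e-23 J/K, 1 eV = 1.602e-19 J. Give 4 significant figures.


Step 1: Compute energy difference dE = E1 - E2 = 0.4995 - 0.7538 = -0.2543 eV
Step 2: Convert to Joules: dE_J = -0.2543 * 1.602e-19 = -4.074e-20 J
Step 3: Compute exponent = -dE_J / (kB * T) = -(-4.074e-20) / (1.381e-23 * 969.9) = 3.042
Step 4: P(E1)/P(E2) = exp(3.042) = 20.94

20.94


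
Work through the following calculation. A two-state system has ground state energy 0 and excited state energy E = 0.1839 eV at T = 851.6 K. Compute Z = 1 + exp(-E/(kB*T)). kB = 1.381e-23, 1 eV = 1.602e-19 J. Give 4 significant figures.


Step 1: Compute beta*E = E*eV/(kB*T) = 0.1839*1.602e-19/(1.381e-23*851.6) = 2.505
Step 2: exp(-beta*E) = exp(-2.505) = 0.08167
Step 3: Z = 1 + 0.08167 = 1.082

1.082


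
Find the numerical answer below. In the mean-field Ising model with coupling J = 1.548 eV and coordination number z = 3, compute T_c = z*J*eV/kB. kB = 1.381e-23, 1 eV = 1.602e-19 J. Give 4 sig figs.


Step 1: z*J = 3*1.548 = 4.644 eV
Step 2: Convert to Joules: 4.644*1.602e-19 = 7.44e-19 J
Step 3: T_c = 7.44e-19 / 1.381e-23 = 5.387e+04 K

5.387e+04


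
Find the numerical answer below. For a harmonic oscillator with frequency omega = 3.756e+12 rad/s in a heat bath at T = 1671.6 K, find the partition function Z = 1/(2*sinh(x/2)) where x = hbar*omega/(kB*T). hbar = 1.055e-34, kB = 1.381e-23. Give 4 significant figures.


Step 1: Compute x = hbar*omega/(kB*T) = 1.055e-34*3.756e+12/(1.381e-23*1671.6) = 0.01717
Step 2: x/2 = 0.008583
Step 3: sinh(x/2) = 0.008583
Step 4: Z = 1/(2*0.008583) = 58.26

58.26


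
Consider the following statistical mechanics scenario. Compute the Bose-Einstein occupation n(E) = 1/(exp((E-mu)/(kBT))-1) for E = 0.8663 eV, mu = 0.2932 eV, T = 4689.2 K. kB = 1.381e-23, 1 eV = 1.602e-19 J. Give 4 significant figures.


Step 1: (E - mu) = 0.5731 eV
Step 2: x = (E-mu)*eV/(kB*T) = 0.5731*1.602e-19/(1.381e-23*4689.2) = 1.418
Step 3: exp(x) = 4.128
Step 4: n = 1/(exp(x)-1) = 0.3197

0.3197


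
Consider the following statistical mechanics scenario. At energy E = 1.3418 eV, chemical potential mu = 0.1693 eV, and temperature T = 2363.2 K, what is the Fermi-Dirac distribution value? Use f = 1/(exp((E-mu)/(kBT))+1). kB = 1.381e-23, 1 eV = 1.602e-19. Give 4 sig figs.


Step 1: (E - mu) = 1.3418 - 0.1693 = 1.173 eV
Step 2: Convert: (E-mu)*eV = 1.878e-19 J
Step 3: x = (E-mu)*eV/(kB*T) = 5.755
Step 4: f = 1/(exp(5.755)+1) = 0.003155

0.003155


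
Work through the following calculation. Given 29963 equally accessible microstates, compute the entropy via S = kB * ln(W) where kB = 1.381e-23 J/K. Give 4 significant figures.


Step 1: ln(W) = ln(29963) = 10.31
Step 2: S = kB * ln(W) = 1.381e-23 * 10.31
Step 3: S = 1.423e-22 J/K

1.423e-22


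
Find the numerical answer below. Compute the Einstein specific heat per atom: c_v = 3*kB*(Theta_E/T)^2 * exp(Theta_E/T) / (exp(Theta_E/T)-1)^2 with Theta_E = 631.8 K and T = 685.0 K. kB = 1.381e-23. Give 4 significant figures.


Step 1: x = Theta_E/T = 631.8/685.0 = 0.9223
Step 2: x^2 = 0.8507
Step 3: exp(x) = 2.515
Step 4: c_v = 3*1.381e-23*0.8507*2.515/(2.515-1)^2 = 3.861e-23

3.861e-23


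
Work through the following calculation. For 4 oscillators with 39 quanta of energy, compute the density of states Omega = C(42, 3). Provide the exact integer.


Step 1: Use binomial coefficient C(42, 3)
Step 2: Numerator = 42! / 39!
Step 3: Denominator = 3!
Step 4: Omega = 11480

11480


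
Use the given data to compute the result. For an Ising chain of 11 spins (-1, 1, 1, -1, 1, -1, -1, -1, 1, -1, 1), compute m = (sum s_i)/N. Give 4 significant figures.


Step 1: Count up spins (+1): 5, down spins (-1): 6
Step 2: Total magnetization M = 5 - 6 = -1
Step 3: m = M/N = -1/11 = -0.09091

-0.09091


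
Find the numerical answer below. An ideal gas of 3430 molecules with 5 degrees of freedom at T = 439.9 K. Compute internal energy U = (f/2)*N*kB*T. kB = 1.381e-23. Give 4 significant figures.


Step 1: f/2 = 5/2 = 2.5
Step 2: N*kB*T = 3430*1.381e-23*439.9 = 2.084e-17
Step 3: U = 2.5 * 2.084e-17 = 5.209e-17 J

5.209e-17


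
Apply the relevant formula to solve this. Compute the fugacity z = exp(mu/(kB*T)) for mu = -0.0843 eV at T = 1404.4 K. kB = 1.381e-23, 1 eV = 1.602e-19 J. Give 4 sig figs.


Step 1: Convert mu to Joules: -0.0843*1.602e-19 = -1.35e-20 J
Step 2: kB*T = 1.381e-23*1404.4 = 1.939e-20 J
Step 3: mu/(kB*T) = -0.6963
Step 4: z = exp(-0.6963) = 0.4984

0.4984


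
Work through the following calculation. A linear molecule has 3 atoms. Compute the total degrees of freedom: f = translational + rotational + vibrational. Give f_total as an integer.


Step 1: Translational DOF = 3
Step 2: Rotational DOF (linear) = 2
Step 3: Vibrational DOF = 3*3 - 5 = 4
Step 4: Total = 3 + 2 + 4 = 9

9


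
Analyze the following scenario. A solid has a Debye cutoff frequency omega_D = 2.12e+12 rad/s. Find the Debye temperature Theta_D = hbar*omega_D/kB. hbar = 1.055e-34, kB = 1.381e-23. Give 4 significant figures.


Step 1: hbar*omega_D = 1.055e-34 * 2.12e+12 = 2.237e-22 J
Step 2: Theta_D = 2.237e-22 / 1.381e-23
Step 3: Theta_D = 16.2 K

16.2


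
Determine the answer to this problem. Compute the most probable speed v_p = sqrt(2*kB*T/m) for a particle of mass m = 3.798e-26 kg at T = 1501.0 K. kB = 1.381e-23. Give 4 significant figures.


Step 1: Numerator = 2*kB*T = 2*1.381e-23*1501.0 = 4.146e-20
Step 2: Ratio = 4.146e-20 / 3.798e-26 = 1.092e+06
Step 3: v_p = sqrt(1.092e+06) = 1045 m/s

1045


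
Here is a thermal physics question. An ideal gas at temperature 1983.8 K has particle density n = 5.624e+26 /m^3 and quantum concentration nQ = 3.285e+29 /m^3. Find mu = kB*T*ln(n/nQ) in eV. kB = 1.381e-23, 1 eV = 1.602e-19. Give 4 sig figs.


Step 1: n/nQ = 5.624e+26/3.285e+29 = 0.001712
Step 2: ln(n/nQ) = -6.37
Step 3: mu = kB*T*ln(n/nQ) = 2.74e-20*-6.37 = -1.745e-19 J
Step 4: Convert to eV: -1.745e-19/1.602e-19 = -1.089 eV

-1.089


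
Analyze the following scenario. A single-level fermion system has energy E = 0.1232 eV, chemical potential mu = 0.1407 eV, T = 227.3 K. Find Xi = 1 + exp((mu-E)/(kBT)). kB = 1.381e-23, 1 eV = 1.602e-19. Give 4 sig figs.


Step 1: (mu - E) = 0.1407 - 0.1232 = 0.0175 eV
Step 2: x = (mu-E)*eV/(kB*T) = 0.0175*1.602e-19/(1.381e-23*227.3) = 0.8931
Step 3: exp(x) = 2.443
Step 4: Xi = 1 + 2.443 = 3.443

3.443


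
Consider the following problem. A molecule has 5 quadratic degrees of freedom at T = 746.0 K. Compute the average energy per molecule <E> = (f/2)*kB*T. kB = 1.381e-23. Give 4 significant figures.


Step 1: f/2 = 5/2 = 2.5
Step 2: kB*T = 1.381e-23 * 746.0 = 1.03e-20
Step 3: <E> = 2.5 * 1.03e-20 = 2.576e-20 J

2.576e-20


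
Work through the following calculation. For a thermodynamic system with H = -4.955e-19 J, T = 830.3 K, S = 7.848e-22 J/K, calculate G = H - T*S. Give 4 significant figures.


Step 1: T*S = 830.3 * 7.848e-22 = 6.516e-19 J
Step 2: G = H - T*S = -4.955e-19 - 6.516e-19
Step 3: G = -1.147e-18 J

-1.147e-18


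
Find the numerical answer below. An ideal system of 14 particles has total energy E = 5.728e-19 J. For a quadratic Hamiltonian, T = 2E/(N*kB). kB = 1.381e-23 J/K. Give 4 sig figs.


Step 1: Numerator = 2*E = 2*5.728e-19 = 1.146e-18 J
Step 2: Denominator = N*kB = 14*1.381e-23 = 1.933e-22
Step 3: T = 1.146e-18 / 1.933e-22 = 5925 K

5925


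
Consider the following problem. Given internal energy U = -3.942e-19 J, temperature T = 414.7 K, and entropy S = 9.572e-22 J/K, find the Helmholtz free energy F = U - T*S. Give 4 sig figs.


Step 1: T*S = 414.7 * 9.572e-22 = 3.97e-19 J
Step 2: F = U - T*S = -3.942e-19 - 3.97e-19
Step 3: F = -7.912e-19 J

-7.912e-19


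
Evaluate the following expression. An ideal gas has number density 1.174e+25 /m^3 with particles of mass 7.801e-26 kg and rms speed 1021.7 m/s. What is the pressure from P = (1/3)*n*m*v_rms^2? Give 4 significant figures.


Step 1: v_rms^2 = 1021.7^2 = 1.044e+06
Step 2: n*m = 1.174e+25*7.801e-26 = 0.9158
Step 3: P = (1/3)*0.9158*1.044e+06 = 3.187e+05 Pa

3.187e+05


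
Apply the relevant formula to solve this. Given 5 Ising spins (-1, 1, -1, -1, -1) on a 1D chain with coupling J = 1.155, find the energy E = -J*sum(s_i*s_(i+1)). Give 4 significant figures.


Step 1: Nearest-neighbor products: -1, -1, 1, 1
Step 2: Sum of products = 0
Step 3: E = -1.155 * 0 = 0

0


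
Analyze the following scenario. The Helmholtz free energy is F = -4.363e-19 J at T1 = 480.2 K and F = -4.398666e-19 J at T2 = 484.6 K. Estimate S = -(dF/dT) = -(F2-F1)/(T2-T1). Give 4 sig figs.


Step 1: dF = F2 - F1 = -4.398666e-19 - (-4.363e-19) = -3.5666e-21 J
Step 2: dT = T2 - T1 = 484.6 - 480.2 = 4.4 K
Step 3: S = -dF/dT = -(-3.5666e-21)/4.4 = 8.106e-22 J/K

8.106e-22


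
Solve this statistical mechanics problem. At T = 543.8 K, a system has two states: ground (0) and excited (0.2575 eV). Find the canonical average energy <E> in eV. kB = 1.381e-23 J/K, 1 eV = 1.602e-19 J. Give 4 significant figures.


Step 1: beta*E = 0.2575*1.602e-19/(1.381e-23*543.8) = 5.493
Step 2: exp(-beta*E) = 0.004116
Step 3: <E> = 0.2575*0.004116/(1+0.004116) = 0.001055 eV

0.001055


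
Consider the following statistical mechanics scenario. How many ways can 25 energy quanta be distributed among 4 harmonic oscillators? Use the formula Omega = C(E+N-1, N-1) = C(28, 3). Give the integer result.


Step 1: Use binomial coefficient C(28, 3)
Step 2: Numerator = 28! / 25!
Step 3: Denominator = 3!
Step 4: Omega = 3276

3276


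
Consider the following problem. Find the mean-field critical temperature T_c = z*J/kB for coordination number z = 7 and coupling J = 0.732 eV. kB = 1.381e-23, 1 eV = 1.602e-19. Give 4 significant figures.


Step 1: z*J = 7*0.732 = 5.124 eV
Step 2: Convert to Joules: 5.124*1.602e-19 = 8.209e-19 J
Step 3: T_c = 8.209e-19 / 1.381e-23 = 5.944e+04 K

5.944e+04


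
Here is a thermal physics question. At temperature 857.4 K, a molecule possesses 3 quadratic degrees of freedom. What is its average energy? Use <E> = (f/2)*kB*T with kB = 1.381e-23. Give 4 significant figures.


Step 1: f/2 = 3/2 = 1.5
Step 2: kB*T = 1.381e-23 * 857.4 = 1.184e-20
Step 3: <E> = 1.5 * 1.184e-20 = 1.776e-20 J

1.776e-20


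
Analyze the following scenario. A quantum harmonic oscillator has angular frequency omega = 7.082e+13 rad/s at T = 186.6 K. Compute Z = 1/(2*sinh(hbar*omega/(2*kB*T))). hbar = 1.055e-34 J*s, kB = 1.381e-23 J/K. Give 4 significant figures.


Step 1: Compute x = hbar*omega/(kB*T) = 1.055e-34*7.082e+13/(1.381e-23*186.6) = 2.899
Step 2: x/2 = 1.45
Step 3: sinh(x/2) = 2.014
Step 4: Z = 1/(2*2.014) = 0.2483

0.2483


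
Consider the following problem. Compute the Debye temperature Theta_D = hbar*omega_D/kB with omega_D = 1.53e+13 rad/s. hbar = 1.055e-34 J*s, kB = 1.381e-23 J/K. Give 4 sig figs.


Step 1: hbar*omega_D = 1.055e-34 * 1.53e+13 = 1.614e-21 J
Step 2: Theta_D = 1.614e-21 / 1.381e-23
Step 3: Theta_D = 116.9 K

116.9


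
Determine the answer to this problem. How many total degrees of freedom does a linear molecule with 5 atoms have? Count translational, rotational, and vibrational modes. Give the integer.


Step 1: Translational DOF = 3
Step 2: Rotational DOF (linear) = 2
Step 3: Vibrational DOF = 3*5 - 5 = 10
Step 4: Total = 3 + 2 + 10 = 15

15


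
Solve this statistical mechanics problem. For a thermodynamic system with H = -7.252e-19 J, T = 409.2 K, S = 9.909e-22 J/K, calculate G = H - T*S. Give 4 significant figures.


Step 1: T*S = 409.2 * 9.909e-22 = 4.055e-19 J
Step 2: G = H - T*S = -7.252e-19 - 4.055e-19
Step 3: G = -1.131e-18 J

-1.131e-18


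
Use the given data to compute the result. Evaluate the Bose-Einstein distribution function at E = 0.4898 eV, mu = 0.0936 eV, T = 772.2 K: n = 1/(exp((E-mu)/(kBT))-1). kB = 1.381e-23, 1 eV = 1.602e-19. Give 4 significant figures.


Step 1: (E - mu) = 0.3962 eV
Step 2: x = (E-mu)*eV/(kB*T) = 0.3962*1.602e-19/(1.381e-23*772.2) = 5.952
Step 3: exp(x) = 384.5
Step 4: n = 1/(exp(x)-1) = 0.002608

0.002608


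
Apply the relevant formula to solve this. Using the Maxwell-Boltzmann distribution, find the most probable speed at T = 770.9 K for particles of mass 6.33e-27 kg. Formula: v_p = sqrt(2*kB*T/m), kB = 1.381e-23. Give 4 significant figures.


Step 1: Numerator = 2*kB*T = 2*1.381e-23*770.9 = 2.129e-20
Step 2: Ratio = 2.129e-20 / 6.33e-27 = 3.364e+06
Step 3: v_p = sqrt(3.364e+06) = 1834 m/s

1834


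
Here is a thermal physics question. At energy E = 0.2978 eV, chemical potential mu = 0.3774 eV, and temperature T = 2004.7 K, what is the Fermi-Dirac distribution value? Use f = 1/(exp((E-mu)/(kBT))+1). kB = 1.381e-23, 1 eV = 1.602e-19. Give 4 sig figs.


Step 1: (E - mu) = 0.2978 - 0.3774 = -0.0796 eV
Step 2: Convert: (E-mu)*eV = -1.275e-20 J
Step 3: x = (E-mu)*eV/(kB*T) = -0.4606
Step 4: f = 1/(exp(-0.4606)+1) = 0.6132

0.6132


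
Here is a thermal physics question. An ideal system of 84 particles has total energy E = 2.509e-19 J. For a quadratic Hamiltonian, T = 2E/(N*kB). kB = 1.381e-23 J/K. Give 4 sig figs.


Step 1: Numerator = 2*E = 2*2.509e-19 = 5.018e-19 J
Step 2: Denominator = N*kB = 84*1.381e-23 = 1.16e-21
Step 3: T = 5.018e-19 / 1.16e-21 = 432.6 K

432.6


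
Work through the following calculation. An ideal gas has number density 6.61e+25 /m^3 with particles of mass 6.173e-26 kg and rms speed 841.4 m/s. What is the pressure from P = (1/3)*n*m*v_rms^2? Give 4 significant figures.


Step 1: v_rms^2 = 841.4^2 = 7.08e+05
Step 2: n*m = 6.61e+25*6.173e-26 = 4.08
Step 3: P = (1/3)*4.08*7.08e+05 = 9.629e+05 Pa

9.629e+05


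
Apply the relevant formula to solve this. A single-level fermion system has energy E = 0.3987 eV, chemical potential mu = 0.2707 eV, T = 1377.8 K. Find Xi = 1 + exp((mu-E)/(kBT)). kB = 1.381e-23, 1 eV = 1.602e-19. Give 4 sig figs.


Step 1: (mu - E) = 0.2707 - 0.3987 = -0.128 eV
Step 2: x = (mu-E)*eV/(kB*T) = -0.128*1.602e-19/(1.381e-23*1377.8) = -1.078
Step 3: exp(x) = 0.3404
Step 4: Xi = 1 + 0.3404 = 1.34

1.34


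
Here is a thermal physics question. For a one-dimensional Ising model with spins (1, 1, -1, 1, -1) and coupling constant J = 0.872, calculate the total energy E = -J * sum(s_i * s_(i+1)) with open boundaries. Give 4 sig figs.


Step 1: Nearest-neighbor products: 1, -1, -1, -1
Step 2: Sum of products = -2
Step 3: E = -0.872 * -2 = 1.744

1.744


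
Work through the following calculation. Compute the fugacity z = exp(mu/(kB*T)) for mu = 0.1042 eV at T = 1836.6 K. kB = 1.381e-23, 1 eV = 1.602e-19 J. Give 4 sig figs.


Step 1: Convert mu to Joules: 0.1042*1.602e-19 = 1.669e-20 J
Step 2: kB*T = 1.381e-23*1836.6 = 2.536e-20 J
Step 3: mu/(kB*T) = 0.6581
Step 4: z = exp(0.6581) = 1.931

1.931


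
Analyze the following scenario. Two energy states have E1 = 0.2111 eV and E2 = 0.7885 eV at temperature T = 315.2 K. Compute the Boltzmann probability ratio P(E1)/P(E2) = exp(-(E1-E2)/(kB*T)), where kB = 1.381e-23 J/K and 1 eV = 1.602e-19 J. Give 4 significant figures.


Step 1: Compute energy difference dE = E1 - E2 = 0.2111 - 0.7885 = -0.5774 eV
Step 2: Convert to Joules: dE_J = -0.5774 * 1.602e-19 = -9.25e-20 J
Step 3: Compute exponent = -dE_J / (kB * T) = -(-9.25e-20) / (1.381e-23 * 315.2) = 21.25
Step 4: P(E1)/P(E2) = exp(21.25) = 1.693e+09

1.693e+09


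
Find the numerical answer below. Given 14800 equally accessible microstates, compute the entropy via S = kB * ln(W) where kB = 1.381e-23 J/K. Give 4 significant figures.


Step 1: ln(W) = ln(14800) = 9.602
Step 2: S = kB * ln(W) = 1.381e-23 * 9.602
Step 3: S = 1.326e-22 J/K

1.326e-22


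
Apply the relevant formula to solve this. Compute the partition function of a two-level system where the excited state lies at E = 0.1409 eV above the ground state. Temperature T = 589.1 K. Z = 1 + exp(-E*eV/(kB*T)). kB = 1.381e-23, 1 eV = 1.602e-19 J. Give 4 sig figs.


Step 1: Compute beta*E = E*eV/(kB*T) = 0.1409*1.602e-19/(1.381e-23*589.1) = 2.775
Step 2: exp(-beta*E) = exp(-2.775) = 0.06238
Step 3: Z = 1 + 0.06238 = 1.062

1.062


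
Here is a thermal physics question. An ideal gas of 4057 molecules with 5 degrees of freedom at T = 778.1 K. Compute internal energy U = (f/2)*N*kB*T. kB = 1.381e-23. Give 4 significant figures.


Step 1: f/2 = 5/2 = 2.5
Step 2: N*kB*T = 4057*1.381e-23*778.1 = 4.359e-17
Step 3: U = 2.5 * 4.359e-17 = 1.09e-16 J

1.09e-16


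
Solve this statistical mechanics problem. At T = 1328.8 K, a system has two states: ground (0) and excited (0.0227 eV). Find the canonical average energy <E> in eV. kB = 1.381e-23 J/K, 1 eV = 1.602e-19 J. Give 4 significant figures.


Step 1: beta*E = 0.0227*1.602e-19/(1.381e-23*1328.8) = 0.1982
Step 2: exp(-beta*E) = 0.8202
Step 3: <E> = 0.0227*0.8202/(1+0.8202) = 0.01023 eV

0.01023


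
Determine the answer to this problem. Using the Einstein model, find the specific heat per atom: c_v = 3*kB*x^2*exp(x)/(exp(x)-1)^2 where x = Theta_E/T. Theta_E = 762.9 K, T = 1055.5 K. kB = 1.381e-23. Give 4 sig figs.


Step 1: x = Theta_E/T = 762.9/1055.5 = 0.7228
Step 2: x^2 = 0.5224
Step 3: exp(x) = 2.06
Step 4: c_v = 3*1.381e-23*0.5224*2.06/(2.06-1)^2 = 3.967e-23

3.967e-23


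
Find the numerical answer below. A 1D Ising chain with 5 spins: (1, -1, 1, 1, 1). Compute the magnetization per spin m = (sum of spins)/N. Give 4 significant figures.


Step 1: Count up spins (+1): 4, down spins (-1): 1
Step 2: Total magnetization M = 4 - 1 = 3
Step 3: m = M/N = 3/5 = 0.6

0.6
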